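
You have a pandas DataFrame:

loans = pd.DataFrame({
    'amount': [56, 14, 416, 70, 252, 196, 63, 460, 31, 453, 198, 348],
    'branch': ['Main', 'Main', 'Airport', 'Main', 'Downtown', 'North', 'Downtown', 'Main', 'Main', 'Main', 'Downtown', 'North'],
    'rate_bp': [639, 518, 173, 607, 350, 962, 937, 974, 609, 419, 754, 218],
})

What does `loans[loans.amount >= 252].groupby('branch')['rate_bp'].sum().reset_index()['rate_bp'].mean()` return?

533.5

filter rows where amount >= 252:
    amount    branch  rate_bp
2      416   Airport      173
4      252  Downtown      350
7      460      Main      974
9      453      Main      419
11     348     North      218
group by branch, sum of rate_bp:
branch
Airport      173
Downtown     350
Main        1393
North        218
Name: rate_bp, dtype: int64
reset_index():
     branch  rate_bp
0   Airport      173
1  Downtown      350
2      Main     1393
3     North      218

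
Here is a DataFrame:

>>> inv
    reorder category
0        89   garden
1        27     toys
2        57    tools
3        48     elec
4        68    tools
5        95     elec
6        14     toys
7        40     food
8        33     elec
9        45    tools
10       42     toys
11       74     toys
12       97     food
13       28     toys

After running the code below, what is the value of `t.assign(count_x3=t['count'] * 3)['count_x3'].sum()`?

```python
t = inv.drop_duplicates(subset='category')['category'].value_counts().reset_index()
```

15

drop duplicate category (keep=first):
   reorder category
0       89   garden
1       27     toys
2       57    tools
3       48     elec
7       40     food
value_counts of category:
category
garden    1
toys      1
tools     1
elec      1
food      1
Name: count, dtype: int64
reset_index():
  category  count
0   garden      1
1     toys      1
2    tools      1
3     elec      1
4     food      1
add column count_x3 = t['count'] * 3:
  category  count  count_x3
0   garden      1         3
1     toys      1         3
2    tools      1         3
3     elec      1         3
4     food      1         3
Taking the sum of column 'count_x3' gives 15.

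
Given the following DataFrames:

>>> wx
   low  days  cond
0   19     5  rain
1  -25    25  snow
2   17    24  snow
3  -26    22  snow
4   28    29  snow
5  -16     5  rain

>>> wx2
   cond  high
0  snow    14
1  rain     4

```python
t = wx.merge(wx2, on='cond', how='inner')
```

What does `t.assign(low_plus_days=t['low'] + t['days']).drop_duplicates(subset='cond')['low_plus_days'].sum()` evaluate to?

merge on 'cond' (how='inner') → 6 rows:
   low  days  cond  high
0   19     5  rain     4
1  -25    25  snow    14
2   17    24  snow    14
3  -26    22  snow    14
4   28    29  snow    14
5  -16     5  rain     4
add column low_plus_days = t['low'] + t['days']:
   low  days  cond  high  low_plus_days
0   19     5  rain     4             24
1  -25    25  snow    14              0
2   17    24  snow    14             41
3  -26    22  snow    14             -4
4   28    29  snow    14             57
5  -16     5  rain     4            -11
drop duplicate cond (keep=first):
   low  days  cond  high  low_plus_days
0   19     5  rain     4             24
1  -25    25  snow    14              0

24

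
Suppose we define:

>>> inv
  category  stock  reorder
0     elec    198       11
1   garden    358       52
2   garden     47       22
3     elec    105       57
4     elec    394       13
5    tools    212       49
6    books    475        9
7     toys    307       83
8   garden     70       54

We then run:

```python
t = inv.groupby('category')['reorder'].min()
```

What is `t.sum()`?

174

group by category, min of reorder:
category
books      9
elec      11
garden    22
tools     49
toys      83
Name: reorder, dtype: int64
sum of the resulting series → 174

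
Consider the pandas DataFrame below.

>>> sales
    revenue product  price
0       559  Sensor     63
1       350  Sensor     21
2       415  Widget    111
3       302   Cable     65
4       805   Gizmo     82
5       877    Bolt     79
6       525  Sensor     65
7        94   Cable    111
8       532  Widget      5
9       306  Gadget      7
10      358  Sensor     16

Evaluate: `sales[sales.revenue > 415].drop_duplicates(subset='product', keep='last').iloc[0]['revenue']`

filter rows where revenue > 415:
   revenue product  price
0      559  Sensor     63
4      805   Gizmo     82
5      877    Bolt     79
6      525  Sensor     65
8      532  Widget      5
drop duplicate product (keep=last):
   revenue product  price
4      805   Gizmo     82
5      877    Bolt     79
6      525  Sensor     65
8      532  Widget      5

805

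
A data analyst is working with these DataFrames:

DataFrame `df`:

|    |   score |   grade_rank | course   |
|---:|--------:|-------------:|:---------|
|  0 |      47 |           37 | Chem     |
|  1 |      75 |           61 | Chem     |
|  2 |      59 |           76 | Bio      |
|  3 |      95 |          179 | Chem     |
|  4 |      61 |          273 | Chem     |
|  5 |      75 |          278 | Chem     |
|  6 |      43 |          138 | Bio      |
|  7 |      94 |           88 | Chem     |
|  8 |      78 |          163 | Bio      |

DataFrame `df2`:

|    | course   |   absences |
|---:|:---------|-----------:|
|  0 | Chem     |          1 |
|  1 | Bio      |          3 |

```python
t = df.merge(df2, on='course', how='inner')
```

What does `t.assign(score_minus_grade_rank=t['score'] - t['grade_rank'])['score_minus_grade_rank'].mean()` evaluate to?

-74.0

merge on 'course' (how='inner') → 9 rows:
   score  grade_rank course  absences
0     47          37   Chem         1
1     75          61   Chem         1
2     59          76    Bio         3
3     95         179   Chem         1
4     61         273   Chem         1
5     75         278   Chem         1
6     43         138    Bio         3
7     94          88   Chem         1
8     78         163    Bio         3
add column score_minus_grade_rank = t['score'] - t['grade_rank']:
   score  grade_rank course  absences  score_minus_grade_rank
0     47          37   Chem         1                      10
1     75          61   Chem         1                      14
2     59          76    Bio         3                     -17
3     95         179   Chem         1                     -84
4     61         273   Chem         1                    -212
5     75         278   Chem         1                    -203
6     43         138    Bio         3                     -95
7     94          88   Chem         1                       6
8     78         163    Bio         3                     -85
Then the mean of column 'score_minus_grade_rank': -74.0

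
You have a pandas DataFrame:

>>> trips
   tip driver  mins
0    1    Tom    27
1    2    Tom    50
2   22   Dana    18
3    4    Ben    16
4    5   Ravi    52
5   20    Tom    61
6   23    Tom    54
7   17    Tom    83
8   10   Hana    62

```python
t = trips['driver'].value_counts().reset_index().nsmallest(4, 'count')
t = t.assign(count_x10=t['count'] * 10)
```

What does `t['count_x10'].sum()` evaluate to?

value_counts of driver:
driver
Tom     5
Dana    1
Ben     1
Ravi    1
Hana    1
Name: count, dtype: int64
reset_index():
  driver  count
0    Tom      5
1   Dana      1
2    Ben      1
3   Ravi      1
4   Hana      1
take 4 rows with smallest count:
  driver  count
1   Dana      1
2    Ben      1
3   Ravi      1
4   Hana      1
add column count_x10 = t['count'] * 10:
  driver  count  count_x10
1   Dana      1         10
2    Ben      1         10
3   Ravi      1         10
4   Hana      1         10

40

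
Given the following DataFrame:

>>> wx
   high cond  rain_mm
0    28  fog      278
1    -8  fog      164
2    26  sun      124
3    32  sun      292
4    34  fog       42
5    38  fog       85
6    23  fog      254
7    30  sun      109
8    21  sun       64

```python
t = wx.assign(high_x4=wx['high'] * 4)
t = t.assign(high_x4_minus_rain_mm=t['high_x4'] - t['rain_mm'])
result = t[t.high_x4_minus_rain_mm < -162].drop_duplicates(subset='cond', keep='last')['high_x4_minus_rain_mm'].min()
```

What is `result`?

add column high_x4 = wx['high'] * 4:
   high cond  rain_mm  high_x4
0    28  fog      278      112
1    -8  fog      164      -32
2    26  sun      124      104
3    32  sun      292      128
4    34  fog       42      136
5    38  fog       85      152
6    23  fog      254       92
7    30  sun      109      120
8    21  sun       64       84
add column high_x4_minus_rain_mm = t['high_x4'] - t['rain_mm']:
   high cond  rain_mm  high_x4  high_x4_minus_rain_mm
0    28  fog      278      112                   -166
1    -8  fog      164      -32                   -196
2    26  sun      124      104                    -20
3    32  sun      292      128                   -164
4    34  fog       42      136                     94
5    38  fog       85      152                     67
6    23  fog      254       92                   -162
7    30  sun      109      120                     11
8    21  sun       64       84                     20
filter rows where high_x4_minus_rain_mm < -162:
   high cond  rain_mm  high_x4  high_x4_minus_rain_mm
0    28  fog      278      112                   -166
1    -8  fog      164      -32                   -196
3    32  sun      292      128                   -164
drop duplicate cond (keep=last):
   high cond  rain_mm  high_x4  high_x4_minus_rain_mm
1    -8  fog      164      -32                   -196
3    32  sun      292      128                   -164

-196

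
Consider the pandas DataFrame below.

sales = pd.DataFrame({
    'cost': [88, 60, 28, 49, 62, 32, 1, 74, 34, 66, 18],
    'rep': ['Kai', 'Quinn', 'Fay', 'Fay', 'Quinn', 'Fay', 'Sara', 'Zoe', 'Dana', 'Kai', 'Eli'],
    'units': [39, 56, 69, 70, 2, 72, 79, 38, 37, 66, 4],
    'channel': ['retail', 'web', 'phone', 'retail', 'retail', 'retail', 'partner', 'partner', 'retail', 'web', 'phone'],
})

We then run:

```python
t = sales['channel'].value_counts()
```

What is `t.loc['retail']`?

value_counts of channel:
channel
retail     5
web        2
phone      2
partner    2
Name: count, dtype: int64

5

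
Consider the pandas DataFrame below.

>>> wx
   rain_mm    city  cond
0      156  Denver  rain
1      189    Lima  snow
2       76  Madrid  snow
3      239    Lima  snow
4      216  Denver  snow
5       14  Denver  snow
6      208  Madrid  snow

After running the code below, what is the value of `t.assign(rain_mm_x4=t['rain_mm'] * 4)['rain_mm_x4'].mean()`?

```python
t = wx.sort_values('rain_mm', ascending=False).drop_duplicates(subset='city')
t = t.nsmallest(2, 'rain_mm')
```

sort by rain_mm descending:
   rain_mm    city  cond
3      239    Lima  snow
4      216  Denver  snow
6      208  Madrid  snow
1      189    Lima  snow
0      156  Denver  rain
2       76  Madrid  snow
5       14  Denver  snow
drop duplicate city (keep=first):
   rain_mm    city  cond
3      239    Lima  snow
4      216  Denver  snow
6      208  Madrid  snow
take 2 rows with smallest rain_mm:
   rain_mm    city  cond
6      208  Madrid  snow
4      216  Denver  snow
add column rain_mm_x4 = t['rain_mm'] * 4:
   rain_mm    city  cond  rain_mm_x4
6      208  Madrid  snow         832
4      216  Denver  snow         864
Finally, mean of column 'rain_mm_x4' = 848.0.

848.0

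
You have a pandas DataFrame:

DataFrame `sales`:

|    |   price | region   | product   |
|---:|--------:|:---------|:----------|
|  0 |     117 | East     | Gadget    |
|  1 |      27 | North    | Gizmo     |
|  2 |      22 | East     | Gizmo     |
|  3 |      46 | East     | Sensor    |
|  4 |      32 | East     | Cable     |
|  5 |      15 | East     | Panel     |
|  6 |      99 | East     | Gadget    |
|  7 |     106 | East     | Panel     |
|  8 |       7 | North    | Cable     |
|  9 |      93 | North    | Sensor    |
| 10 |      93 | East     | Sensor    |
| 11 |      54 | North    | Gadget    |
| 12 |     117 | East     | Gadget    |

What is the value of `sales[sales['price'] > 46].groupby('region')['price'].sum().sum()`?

filter rows where price > 46:
    price region product
0     117   East  Gadget
6      99   East  Gadget
7     106   East   Panel
9      93  North  Sensor
10     93   East  Sensor
11     54  North  Gadget
12    117   East  Gadget
group by region, sum of price:
region
East     532
North    147
Name: price, dtype: int64
Hence 679.

679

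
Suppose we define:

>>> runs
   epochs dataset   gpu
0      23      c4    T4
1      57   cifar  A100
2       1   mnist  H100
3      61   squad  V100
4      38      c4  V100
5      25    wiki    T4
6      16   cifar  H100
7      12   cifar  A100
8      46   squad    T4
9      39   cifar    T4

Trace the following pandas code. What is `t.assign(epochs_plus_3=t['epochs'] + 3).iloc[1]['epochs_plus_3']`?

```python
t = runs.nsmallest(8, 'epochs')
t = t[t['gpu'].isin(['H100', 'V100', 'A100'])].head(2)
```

15

take 8 rows with smallest epochs:
   epochs dataset   gpu
2       1   mnist  H100
7      12   cifar  A100
6      16   cifar  H100
0      23      c4    T4
5      25    wiki    T4
4      38      c4  V100
9      39   cifar    T4
8      46   squad    T4
filter rows where gpu in ['H100', 'V100', 'A100']:
   epochs dataset   gpu
2       1   mnist  H100
7      12   cifar  A100
6      16   cifar  H100
4      38      c4  V100
take first 2 rows:
   epochs dataset   gpu
2       1   mnist  H100
7      12   cifar  A100
add column epochs_plus_3 = t['epochs'] + 3:
   epochs dataset   gpu  epochs_plus_3
2       1   mnist  H100              4
7      12   cifar  A100             15
Finally, value at position 1, column 'epochs_plus_3' = 15.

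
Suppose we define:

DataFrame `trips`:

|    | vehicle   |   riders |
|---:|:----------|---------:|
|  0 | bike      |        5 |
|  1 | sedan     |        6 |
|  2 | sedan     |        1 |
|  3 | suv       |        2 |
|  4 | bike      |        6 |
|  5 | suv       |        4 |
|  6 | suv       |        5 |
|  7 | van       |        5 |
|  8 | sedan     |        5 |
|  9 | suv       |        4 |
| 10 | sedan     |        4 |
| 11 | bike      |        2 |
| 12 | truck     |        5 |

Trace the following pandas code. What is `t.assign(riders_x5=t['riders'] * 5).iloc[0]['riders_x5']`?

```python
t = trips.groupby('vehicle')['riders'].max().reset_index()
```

30

group by vehicle, max of riders:
vehicle
bike     6
sedan    6
suv      5
truck    5
van      5
Name: riders, dtype: int64
reset_index():
  vehicle  riders
0    bike       6
1   sedan       6
2     suv       5
3   truck       5
4     van       5
add column riders_x5 = t['riders'] * 5:
  vehicle  riders  riders_x5
0    bike       6         30
1   sedan       6         30
2     suv       5         25
3   truck       5         25
4     van       5         25
The value at position 0, column 'riders_x5' is 30.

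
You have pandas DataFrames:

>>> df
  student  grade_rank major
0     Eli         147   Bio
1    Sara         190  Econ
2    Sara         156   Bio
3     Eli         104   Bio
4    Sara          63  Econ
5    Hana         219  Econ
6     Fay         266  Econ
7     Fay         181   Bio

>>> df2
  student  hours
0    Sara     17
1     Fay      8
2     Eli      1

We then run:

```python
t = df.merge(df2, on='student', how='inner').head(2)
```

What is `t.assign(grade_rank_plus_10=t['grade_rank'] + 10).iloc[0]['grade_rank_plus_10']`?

merge on 'student' (how='inner') → 7 rows:
  student  grade_rank major  hours
0     Eli         147   Bio      1
1    Sara         190  Econ     17
2    Sara         156   Bio     17
3     Eli         104   Bio      1
4    Sara          63  Econ     17
5     Fay         266  Econ      8
6     Fay         181   Bio      8
take first 2 rows:
  student  grade_rank major  hours
0     Eli         147   Bio      1
1    Sara         190  Econ     17
add column grade_rank_plus_10 = t['grade_rank'] + 10:
  student  grade_rank major  hours  grade_rank_plus_10
0     Eli         147   Bio      1                 157
1    Sara         190  Econ     17                 200
The value at position 0, column 'grade_rank_plus_10' is 157.

157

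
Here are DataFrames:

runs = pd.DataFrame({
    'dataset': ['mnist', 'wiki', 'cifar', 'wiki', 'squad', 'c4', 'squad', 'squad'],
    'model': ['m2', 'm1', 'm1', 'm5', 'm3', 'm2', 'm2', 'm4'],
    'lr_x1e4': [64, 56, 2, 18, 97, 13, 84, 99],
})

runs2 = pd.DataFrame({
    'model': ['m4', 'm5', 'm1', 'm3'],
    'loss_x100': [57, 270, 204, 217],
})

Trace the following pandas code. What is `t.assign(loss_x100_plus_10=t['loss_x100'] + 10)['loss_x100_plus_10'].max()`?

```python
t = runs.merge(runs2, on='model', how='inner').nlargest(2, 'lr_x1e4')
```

227

merge on 'model' (how='inner') → 5 rows:
  dataset model  lr_x1e4  loss_x100
0    wiki    m1       56        204
1   cifar    m1        2        204
2    wiki    m5       18        270
3   squad    m3       97        217
4   squad    m4       99         57
take 2 rows with largest lr_x1e4:
  dataset model  lr_x1e4  loss_x100
4   squad    m4       99         57
3   squad    m3       97        217
add column loss_x100_plus_10 = t['loss_x100'] + 10:
  dataset model  lr_x1e4  loss_x100  loss_x100_plus_10
4   squad    m4       99         57                 67
3   squad    m3       97        217                227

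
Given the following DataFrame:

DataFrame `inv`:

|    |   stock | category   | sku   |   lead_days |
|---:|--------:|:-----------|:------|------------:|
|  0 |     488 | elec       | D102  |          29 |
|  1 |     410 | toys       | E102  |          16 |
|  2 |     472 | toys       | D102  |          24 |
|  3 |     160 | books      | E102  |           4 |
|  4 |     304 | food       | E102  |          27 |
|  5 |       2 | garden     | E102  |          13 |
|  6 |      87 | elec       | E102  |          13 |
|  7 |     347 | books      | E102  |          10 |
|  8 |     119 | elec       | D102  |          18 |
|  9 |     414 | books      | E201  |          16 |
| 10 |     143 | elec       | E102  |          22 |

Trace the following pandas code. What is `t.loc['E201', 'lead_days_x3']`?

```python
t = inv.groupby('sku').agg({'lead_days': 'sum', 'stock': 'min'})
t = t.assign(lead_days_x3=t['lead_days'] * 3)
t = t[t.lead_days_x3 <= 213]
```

48

group by sku: sum(lead_days), min(stock):
      lead_days  stock
sku                   
D102         71    119
E102        105      2
E201         16    414
add column lead_days_x3 = t['lead_days'] * 3:
      lead_days  stock  lead_days_x3
sku                                 
D102         71    119           213
E102        105      2           315
E201         16    414            48
filter rows where lead_days_x3 <= 213:
      lead_days  stock  lead_days_x3
sku                                 
D102         71    119           213
E201         16    414            48
So loc['E201', 'lead_days_x3'] = 48.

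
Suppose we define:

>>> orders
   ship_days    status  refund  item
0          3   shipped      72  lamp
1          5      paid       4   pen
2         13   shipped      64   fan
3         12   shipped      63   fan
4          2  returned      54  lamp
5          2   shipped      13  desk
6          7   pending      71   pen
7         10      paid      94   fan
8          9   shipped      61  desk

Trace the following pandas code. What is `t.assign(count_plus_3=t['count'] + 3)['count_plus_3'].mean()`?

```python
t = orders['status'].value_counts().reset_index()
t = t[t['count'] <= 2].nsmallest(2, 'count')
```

4.0

value_counts of status:
status
shipped     5
paid        2
returned    1
pending     1
Name: count, dtype: int64
reset_index():
     status  count
0   shipped      5
1      paid      2
2  returned      1
3   pending      1
filter rows where count <= 2:
     status  count
1      paid      2
2  returned      1
3   pending      1
take 2 rows with smallest count:
     status  count
2  returned      1
3   pending      1
add column count_plus_3 = t['count'] + 3:
     status  count  count_plus_3
2  returned      1             4
3   pending      1             4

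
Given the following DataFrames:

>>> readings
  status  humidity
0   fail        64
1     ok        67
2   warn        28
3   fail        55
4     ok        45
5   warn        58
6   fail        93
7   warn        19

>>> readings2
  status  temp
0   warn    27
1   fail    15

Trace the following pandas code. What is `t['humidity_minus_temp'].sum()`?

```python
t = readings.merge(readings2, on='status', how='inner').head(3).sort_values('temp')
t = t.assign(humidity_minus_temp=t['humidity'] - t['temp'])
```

merge on 'status' (how='inner') → 6 rows:
  status  humidity  temp
0   fail        64    15
1   warn        28    27
2   fail        55    15
3   warn        58    27
4   fail        93    15
5   warn        19    27
take first 3 rows:
  status  humidity  temp
0   fail        64    15
1   warn        28    27
2   fail        55    15
sort by temp:
  status  humidity  temp
0   fail        64    15
2   fail        55    15
1   warn        28    27
add column humidity_minus_temp = t['humidity'] - t['temp']:
  status  humidity  temp  humidity_minus_temp
0   fail        64    15                   49
2   fail        55    15                   40
1   warn        28    27                    1
Then the sum of column 'humidity_minus_temp': 90

90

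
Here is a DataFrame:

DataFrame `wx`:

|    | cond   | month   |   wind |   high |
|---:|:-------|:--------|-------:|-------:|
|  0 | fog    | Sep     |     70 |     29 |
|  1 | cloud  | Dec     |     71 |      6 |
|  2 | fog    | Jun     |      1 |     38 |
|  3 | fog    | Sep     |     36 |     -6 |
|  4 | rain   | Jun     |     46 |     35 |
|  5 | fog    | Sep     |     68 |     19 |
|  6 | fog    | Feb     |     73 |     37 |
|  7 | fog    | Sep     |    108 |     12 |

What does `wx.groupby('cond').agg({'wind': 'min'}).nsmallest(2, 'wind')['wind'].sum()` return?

47

group by cond, min of wind:
       wind
cond       
cloud    71
fog       1
rain     46
take 2 rows with smallest wind:
      wind
cond      
fog      1
rain    46
Taking the sum of column 'wind' gives 47.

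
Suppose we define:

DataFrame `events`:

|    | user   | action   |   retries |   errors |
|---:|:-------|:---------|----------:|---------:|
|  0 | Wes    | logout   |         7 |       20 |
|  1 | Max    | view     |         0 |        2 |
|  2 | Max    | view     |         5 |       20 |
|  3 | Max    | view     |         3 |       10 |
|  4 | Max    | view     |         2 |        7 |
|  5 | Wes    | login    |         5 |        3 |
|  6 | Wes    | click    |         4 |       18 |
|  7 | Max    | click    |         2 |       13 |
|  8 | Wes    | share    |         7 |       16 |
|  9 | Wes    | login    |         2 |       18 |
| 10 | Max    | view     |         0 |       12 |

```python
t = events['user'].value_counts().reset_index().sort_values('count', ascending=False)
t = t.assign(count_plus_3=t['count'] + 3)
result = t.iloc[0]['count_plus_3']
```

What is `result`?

9

value_counts of user:
user
Max    6
Wes    5
Name: count, dtype: int64
reset_index():
  user  count
0  Max      6
1  Wes      5
sort by count descending:
  user  count
0  Max      6
1  Wes      5
add column count_plus_3 = t['count'] + 3:
  user  count  count_plus_3
0  Max      6             9
1  Wes      5             8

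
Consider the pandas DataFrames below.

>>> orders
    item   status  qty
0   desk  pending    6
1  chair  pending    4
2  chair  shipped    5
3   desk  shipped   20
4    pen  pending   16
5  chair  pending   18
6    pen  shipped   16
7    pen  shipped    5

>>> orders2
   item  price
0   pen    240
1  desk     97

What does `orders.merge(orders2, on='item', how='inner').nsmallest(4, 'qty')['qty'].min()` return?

merge on 'item' (how='inner') → 5 rows:
   item   status  qty  price
0  desk  pending    6     97
1  desk  shipped   20     97
2   pen  pending   16    240
3   pen  shipped   16    240
4   pen  shipped    5    240
take 4 rows with smallest qty:
   item   status  qty  price
4   pen  shipped    5    240
0  desk  pending    6     97
2   pen  pending   16    240
3   pen  shipped   16    240
Reading off the min of column 'qty', we get 5.

5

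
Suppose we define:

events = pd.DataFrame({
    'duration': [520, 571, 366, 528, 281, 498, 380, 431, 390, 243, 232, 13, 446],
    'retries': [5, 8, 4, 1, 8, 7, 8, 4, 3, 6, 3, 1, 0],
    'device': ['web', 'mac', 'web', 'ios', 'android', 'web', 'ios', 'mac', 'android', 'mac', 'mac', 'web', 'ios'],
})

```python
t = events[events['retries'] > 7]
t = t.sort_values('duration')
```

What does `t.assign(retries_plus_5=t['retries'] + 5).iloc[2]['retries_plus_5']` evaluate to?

filter rows where retries > 7:
   duration  retries   device
1       571        8      mac
4       281        8  android
6       380        8      ios
sort by duration:
   duration  retries   device
4       281        8  android
6       380        8      ios
1       571        8      mac
add column retries_plus_5 = t['retries'] + 5:
   duration  retries   device  retries_plus_5
4       281        8  android              13
6       380        8      ios              13
1       571        8      mac              13

13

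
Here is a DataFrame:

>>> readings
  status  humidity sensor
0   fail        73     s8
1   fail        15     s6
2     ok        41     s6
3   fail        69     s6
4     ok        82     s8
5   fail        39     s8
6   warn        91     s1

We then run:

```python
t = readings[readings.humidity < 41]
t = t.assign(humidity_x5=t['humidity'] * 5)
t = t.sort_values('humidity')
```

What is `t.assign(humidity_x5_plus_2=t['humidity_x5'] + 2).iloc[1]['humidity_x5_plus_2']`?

filter rows where humidity < 41:
  status  humidity sensor
1   fail        15     s6
5   fail        39     s8
add column humidity_x5 = t['humidity'] * 5:
  status  humidity sensor  humidity_x5
1   fail        15     s6           75
5   fail        39     s8          195
sort by humidity:
  status  humidity sensor  humidity_x5
1   fail        15     s6           75
5   fail        39     s8          195
add column humidity_x5_plus_2 = t['humidity_x5'] + 2:
  status  humidity sensor  humidity_x5  humidity_x5_plus_2
1   fail        15     s6           75                  77
5   fail        39     s8          195                 197
Reading off the value at position 1, column 'humidity_x5_plus_2', we get 197.

197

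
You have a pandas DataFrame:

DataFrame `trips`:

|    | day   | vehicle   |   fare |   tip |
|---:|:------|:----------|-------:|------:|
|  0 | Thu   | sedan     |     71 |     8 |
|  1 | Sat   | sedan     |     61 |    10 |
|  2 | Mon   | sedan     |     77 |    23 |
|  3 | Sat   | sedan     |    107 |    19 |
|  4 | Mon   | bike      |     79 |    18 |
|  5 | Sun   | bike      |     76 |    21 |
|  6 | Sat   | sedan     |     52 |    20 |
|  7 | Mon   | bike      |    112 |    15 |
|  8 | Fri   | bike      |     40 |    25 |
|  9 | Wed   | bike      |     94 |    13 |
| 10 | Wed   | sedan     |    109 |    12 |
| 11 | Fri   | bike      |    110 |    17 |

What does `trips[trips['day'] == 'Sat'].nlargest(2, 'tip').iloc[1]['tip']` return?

filter rows where day == 'Sat':
   day vehicle  fare  tip
1  Sat   sedan    61   10
3  Sat   sedan   107   19
6  Sat   sedan    52   20
take 2 rows with largest tip:
   day vehicle  fare  tip
6  Sat   sedan    52   20
3  Sat   sedan   107   19
Taking the value at position 1, column 'tip' gives 19.

19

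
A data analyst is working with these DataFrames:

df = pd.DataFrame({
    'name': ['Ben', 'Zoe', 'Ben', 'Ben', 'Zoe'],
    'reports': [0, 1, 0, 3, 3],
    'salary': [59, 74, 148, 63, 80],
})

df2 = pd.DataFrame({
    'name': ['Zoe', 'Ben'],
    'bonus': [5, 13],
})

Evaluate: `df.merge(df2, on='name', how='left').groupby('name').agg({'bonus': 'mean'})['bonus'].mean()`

merge on 'name' (how='left') → 5 rows:
  name  reports  salary  bonus
0  Ben        0      59     13
1  Zoe        1      74      5
2  Ben        0     148     13
3  Ben        3      63     13
4  Zoe        3      80      5
group by name, mean of bonus:
      bonus
name       
Ben    13.0
Zoe     5.0
Then the mean of column 'bonus': 9.0

9.0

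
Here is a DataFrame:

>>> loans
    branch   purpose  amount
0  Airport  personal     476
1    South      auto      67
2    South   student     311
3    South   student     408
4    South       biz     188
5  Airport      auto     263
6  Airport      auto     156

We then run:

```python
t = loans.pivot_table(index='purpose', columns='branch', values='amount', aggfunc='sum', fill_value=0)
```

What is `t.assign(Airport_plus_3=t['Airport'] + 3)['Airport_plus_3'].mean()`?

226.75

pivot: rows=purpose, cols=branch, sum(amount):
branch    Airport  South
purpose                 
auto          419     67
biz             0    188
personal      476      0
student         0    719
add column Airport_plus_3 = t['Airport'] + 3:
branch    Airport  South  Airport_plus_3
purpose                                 
auto          419     67             422
biz             0    188               3
personal      476      0             479
student         0    719               3
Hence 226.75.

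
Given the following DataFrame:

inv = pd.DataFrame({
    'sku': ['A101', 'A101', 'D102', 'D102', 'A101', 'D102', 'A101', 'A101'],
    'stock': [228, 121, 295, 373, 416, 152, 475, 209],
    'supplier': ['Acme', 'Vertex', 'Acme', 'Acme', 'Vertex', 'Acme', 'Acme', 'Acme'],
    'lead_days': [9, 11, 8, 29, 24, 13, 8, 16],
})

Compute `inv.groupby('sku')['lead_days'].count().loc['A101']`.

group by sku, count of lead_days:
sku
A101    5
D102    3
Name: lead_days, dtype: int64

5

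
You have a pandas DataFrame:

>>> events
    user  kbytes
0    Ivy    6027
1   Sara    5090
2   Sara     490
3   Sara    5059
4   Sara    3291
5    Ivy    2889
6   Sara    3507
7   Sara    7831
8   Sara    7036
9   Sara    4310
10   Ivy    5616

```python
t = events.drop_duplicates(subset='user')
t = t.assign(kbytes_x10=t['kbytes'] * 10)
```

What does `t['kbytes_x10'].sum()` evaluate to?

drop duplicate user (keep=first):
   user  kbytes
0   Ivy    6027
1  Sara    5090
add column kbytes_x10 = t['kbytes'] * 10:
   user  kbytes  kbytes_x10
0   Ivy    6027       60270
1  Sara    5090       50900
Taking the sum of column 'kbytes_x10' gives 111170.

111170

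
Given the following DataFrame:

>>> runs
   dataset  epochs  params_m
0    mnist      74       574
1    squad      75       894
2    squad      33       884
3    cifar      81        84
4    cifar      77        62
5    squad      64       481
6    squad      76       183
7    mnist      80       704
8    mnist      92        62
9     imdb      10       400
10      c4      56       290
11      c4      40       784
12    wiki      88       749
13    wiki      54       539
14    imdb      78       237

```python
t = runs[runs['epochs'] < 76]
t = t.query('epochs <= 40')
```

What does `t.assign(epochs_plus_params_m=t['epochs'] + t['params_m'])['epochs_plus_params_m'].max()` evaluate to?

filter rows where epochs < 76:
   dataset  epochs  params_m
0    mnist      74       574
1    squad      75       894
2    squad      33       884
5    squad      64       481
9     imdb      10       400
10      c4      56       290
11      c4      40       784
13    wiki      54       539
filter rows where epochs <= 40:
   dataset  epochs  params_m
2    squad      33       884
9     imdb      10       400
11      c4      40       784
add column epochs_plus_params_m = t['epochs'] + t['params_m']:
   dataset  epochs  params_m  epochs_plus_params_m
2    squad      33       884                   917
9     imdb      10       400                   410
11      c4      40       784                   824
Taking the max of column 'epochs_plus_params_m' gives 917.

917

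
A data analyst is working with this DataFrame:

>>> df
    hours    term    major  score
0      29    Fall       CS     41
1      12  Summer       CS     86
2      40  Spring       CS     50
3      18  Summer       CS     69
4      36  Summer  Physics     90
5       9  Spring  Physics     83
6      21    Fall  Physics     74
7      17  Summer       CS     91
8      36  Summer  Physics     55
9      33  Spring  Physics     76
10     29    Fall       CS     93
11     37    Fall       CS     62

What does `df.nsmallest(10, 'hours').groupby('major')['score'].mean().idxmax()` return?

CS

take 10 rows with smallest hours:
    hours    term    major  score
5       9  Spring  Physics     83
1      12  Summer       CS     86
7      17  Summer       CS     91
3      18  Summer       CS     69
6      21    Fall  Physics     74
0      29    Fall       CS     41
10     29    Fall       CS     93
9      33  Spring  Physics     76
4      36  Summer  Physics     90
8      36  Summer  Physics     55
group by major, mean of score:
major
CS         76.0
Physics    75.6
Name: score, dtype: float64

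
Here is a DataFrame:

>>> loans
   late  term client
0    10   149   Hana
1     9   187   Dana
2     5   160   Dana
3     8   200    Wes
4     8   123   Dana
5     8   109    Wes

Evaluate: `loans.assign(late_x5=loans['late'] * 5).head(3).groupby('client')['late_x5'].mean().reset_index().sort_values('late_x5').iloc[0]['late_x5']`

35.0

add column late_x5 = loans['late'] * 5:
   late  term client  late_x5
0    10   149   Hana       50
1     9   187   Dana       45
2     5   160   Dana       25
3     8   200    Wes       40
4     8   123   Dana       40
5     8   109    Wes       40
take first 3 rows:
   late  term client  late_x5
0    10   149   Hana       50
1     9   187   Dana       45
2     5   160   Dana       25
group by client, mean of late_x5:
client
Dana    35.0
Hana    50.0
Name: late_x5, dtype: float64
reset_index():
  client  late_x5
0   Dana     35.0
1   Hana     50.0
sort by late_x5:
  client  late_x5
0   Dana     35.0
1   Hana     50.0
The value at position 0, column 'late_x5' is 35.0.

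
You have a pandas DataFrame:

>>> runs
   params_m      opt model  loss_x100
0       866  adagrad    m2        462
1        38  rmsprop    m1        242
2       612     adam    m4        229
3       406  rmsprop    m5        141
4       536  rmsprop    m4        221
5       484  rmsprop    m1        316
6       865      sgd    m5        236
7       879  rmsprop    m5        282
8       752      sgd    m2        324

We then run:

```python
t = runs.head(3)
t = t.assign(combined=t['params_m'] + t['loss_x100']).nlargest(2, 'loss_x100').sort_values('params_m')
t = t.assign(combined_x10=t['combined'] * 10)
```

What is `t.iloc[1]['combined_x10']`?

13280

take first 3 rows:
   params_m      opt model  loss_x100
0       866  adagrad    m2        462
1        38  rmsprop    m1        242
2       612     adam    m4        229
add column combined = t['params_m'] + t['loss_x100']:
   params_m      opt model  loss_x100  combined
0       866  adagrad    m2        462      1328
1        38  rmsprop    m1        242       280
2       612     adam    m4        229       841
take 2 rows with largest loss_x100:
   params_m      opt model  loss_x100  combined
0       866  adagrad    m2        462      1328
1        38  rmsprop    m1        242       280
sort by params_m:
   params_m      opt model  loss_x100  combined
1        38  rmsprop    m1        242       280
0       866  adagrad    m2        462      1328
add column combined_x10 = t['combined'] * 10:
   params_m      opt model  loss_x100  combined  combined_x10
1        38  rmsprop    m1        242       280          2800
0       866  adagrad    m2        462      1328         13280
Taking the value at position 1, column 'combined_x10' gives 13280.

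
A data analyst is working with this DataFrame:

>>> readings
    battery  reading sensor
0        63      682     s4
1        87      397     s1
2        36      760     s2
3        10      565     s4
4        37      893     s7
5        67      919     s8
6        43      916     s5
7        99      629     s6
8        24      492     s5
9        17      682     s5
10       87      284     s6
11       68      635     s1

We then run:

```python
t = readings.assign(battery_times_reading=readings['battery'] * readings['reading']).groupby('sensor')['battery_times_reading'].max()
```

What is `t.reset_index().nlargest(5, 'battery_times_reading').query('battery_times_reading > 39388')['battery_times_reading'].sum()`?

209990

add column battery_times_reading = readings['battery'] * readings['reading']:
    battery  reading sensor  battery_times_reading
0        63      682     s4                  42966
1        87      397     s1                  34539
2        36      760     s2                  27360
3        10      565     s4                   5650
4        37      893     s7                  33041
5        67      919     s8                  61573
6        43      916     s5                  39388
7        99      629     s6                  62271
8        24      492     s5                  11808
9        17      682     s5                  11594
10       87      284     s6                  24708
11       68      635     s1                  43180
group by sensor, max of battery_times_reading:
sensor
s1    43180
s2    27360
s4    42966
s5    39388
s6    62271
s7    33041
s8    61573
Name: battery_times_reading, dtype: int64
reset_index():
  sensor  battery_times_reading
0     s1                  43180
1     s2                  27360
2     s4                  42966
3     s5                  39388
4     s6                  62271
5     s7                  33041
6     s8                  61573
take 5 rows with largest battery_times_reading:
  sensor  battery_times_reading
4     s6                  62271
6     s8                  61573
0     s1                  43180
2     s4                  42966
3     s5                  39388
filter rows where battery_times_reading > 39388:
  sensor  battery_times_reading
4     s6                  62271
6     s8                  61573
0     s1                  43180
2     s4                  42966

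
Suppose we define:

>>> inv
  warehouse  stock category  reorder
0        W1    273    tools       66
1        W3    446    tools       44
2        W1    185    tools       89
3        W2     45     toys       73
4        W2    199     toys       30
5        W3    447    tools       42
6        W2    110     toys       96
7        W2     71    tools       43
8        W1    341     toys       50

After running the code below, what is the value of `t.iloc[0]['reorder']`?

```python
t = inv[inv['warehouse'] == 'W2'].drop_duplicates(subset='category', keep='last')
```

96

filter rows where warehouse == 'W2':
  warehouse  stock category  reorder
3        W2     45     toys       73
4        W2    199     toys       30
6        W2    110     toys       96
7        W2     71    tools       43
drop duplicate category (keep=last):
  warehouse  stock category  reorder
6        W2    110     toys       96
7        W2     71    tools       43
Hence 96.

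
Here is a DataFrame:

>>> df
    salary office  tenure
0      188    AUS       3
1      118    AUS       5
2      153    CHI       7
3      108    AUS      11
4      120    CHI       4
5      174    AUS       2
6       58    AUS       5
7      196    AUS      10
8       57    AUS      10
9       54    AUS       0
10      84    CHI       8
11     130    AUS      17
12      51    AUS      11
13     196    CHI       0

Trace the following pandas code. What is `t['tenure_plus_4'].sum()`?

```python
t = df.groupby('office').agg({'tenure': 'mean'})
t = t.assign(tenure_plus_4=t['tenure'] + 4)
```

20.15

group by office, mean of tenure:
        tenure
office        
AUS       7.40
CHI       4.75
add column tenure_plus_4 = t['tenure'] + 4:
        tenure  tenure_plus_4
office                       
AUS       7.40          11.40
CHI       4.75           8.75
Taking the sum of column 'tenure_plus_4' gives 20.15.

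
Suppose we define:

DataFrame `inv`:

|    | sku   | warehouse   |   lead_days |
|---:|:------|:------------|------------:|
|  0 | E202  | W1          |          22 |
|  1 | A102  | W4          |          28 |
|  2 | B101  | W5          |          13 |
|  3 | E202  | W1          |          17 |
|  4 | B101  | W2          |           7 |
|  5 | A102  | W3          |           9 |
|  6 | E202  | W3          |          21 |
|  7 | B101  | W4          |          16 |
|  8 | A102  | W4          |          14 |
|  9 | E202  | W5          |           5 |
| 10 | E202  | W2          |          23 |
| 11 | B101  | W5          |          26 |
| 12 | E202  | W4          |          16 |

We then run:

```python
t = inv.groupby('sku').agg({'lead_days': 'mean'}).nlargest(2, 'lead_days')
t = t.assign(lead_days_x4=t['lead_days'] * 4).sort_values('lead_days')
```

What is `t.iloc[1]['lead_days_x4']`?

group by sku, mean of lead_days:
      lead_days
sku            
A102  17.000000
B101  15.500000
E202  17.333333
take 2 rows with largest lead_days:
      lead_days
sku            
E202  17.333333
A102  17.000000
add column lead_days_x4 = t['lead_days'] * 4:
      lead_days  lead_days_x4
sku                          
E202  17.333333     69.333333
A102  17.000000     68.000000
sort by lead_days:
      lead_days  lead_days_x4
sku                          
A102  17.000000     68.000000
E202  17.333333     69.333333
Finally, value at position 1, column 'lead_days_x4' = 69.3333333333.

69.3333333333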